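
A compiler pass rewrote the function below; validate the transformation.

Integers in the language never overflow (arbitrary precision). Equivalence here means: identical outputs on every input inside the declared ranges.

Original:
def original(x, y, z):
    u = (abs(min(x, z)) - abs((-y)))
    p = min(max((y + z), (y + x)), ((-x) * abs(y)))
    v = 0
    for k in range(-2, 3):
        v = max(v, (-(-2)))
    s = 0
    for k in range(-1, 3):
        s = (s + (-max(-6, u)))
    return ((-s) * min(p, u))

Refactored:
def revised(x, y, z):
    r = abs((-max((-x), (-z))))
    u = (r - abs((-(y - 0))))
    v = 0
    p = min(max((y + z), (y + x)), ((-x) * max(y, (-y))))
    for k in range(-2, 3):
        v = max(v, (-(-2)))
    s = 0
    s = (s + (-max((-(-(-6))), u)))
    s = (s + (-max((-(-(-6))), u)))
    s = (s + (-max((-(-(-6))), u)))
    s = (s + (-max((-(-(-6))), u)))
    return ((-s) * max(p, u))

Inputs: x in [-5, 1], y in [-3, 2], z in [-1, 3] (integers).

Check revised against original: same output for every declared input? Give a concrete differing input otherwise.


There is a counterexample at x=-5, y=-3, z=-1: -32 on one side, 16 on the other.
original: u becomes 2; next p becomes -4; next v becomes 0; next at k=-2:; next v becomes 2; next at k=-1:; next v becomes 2; next at k=0:; next v becomes 2; next at k=1:; next v becomes 2; next at k=2:; next v becomes 2; next s becomes 0; next at k=-1:; next s becomes -2; next at k=0:; next s becomes -4; next at k=1:; next s becomes -6; next at k=2:; next s becomes -8; next final value -32
revised: r becomes 5; next u becomes 2; next v becomes 0; next p becomes -4; next at k=-2:; next v becomes 2; next at k=-1:; next v becomes 2; next at k=0:; next v becomes 2; next at k=1:; next v becomes 2; next at k=2:; next v becomes 2; next s becomes 0; next s becomes -2; next s becomes -4; next s becomes -6; next s becomes -8; next final value 16
verdict: not equivalent; witness: x=-5, y=-3, z=-1


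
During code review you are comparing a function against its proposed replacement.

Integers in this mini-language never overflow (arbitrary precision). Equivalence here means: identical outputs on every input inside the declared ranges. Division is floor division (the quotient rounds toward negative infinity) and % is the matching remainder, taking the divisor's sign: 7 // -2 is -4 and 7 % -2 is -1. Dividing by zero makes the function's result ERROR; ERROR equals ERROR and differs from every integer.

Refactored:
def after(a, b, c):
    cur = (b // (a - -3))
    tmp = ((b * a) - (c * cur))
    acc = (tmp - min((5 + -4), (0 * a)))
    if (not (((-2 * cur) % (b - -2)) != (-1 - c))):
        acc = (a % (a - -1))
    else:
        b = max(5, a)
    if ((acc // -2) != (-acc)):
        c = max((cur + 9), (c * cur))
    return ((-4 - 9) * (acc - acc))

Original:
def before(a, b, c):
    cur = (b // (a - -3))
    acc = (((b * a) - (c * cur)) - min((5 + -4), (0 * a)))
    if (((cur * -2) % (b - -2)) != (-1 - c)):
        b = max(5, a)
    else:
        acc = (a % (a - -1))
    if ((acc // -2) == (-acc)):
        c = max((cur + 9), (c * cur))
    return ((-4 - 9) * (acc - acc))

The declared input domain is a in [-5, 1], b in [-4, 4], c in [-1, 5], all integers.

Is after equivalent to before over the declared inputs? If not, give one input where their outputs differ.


Equivalent. Although `((acc // -2) == (-acc))` became `((acc // -2) != (-acc))`, no input in the stated domain can expose it.
An exhaustive pass over the 441 declared inputs shows identical outputs.
Spot check at a=1, b=-2, c=3 — before: cur=-1, then acc=1, then a zero divisor aborts: ERROR. after: cur=-1, then tmp=1, then acc=1, then a zero divisor aborts: ERROR. Both give ERROR.
verdict: equivalent


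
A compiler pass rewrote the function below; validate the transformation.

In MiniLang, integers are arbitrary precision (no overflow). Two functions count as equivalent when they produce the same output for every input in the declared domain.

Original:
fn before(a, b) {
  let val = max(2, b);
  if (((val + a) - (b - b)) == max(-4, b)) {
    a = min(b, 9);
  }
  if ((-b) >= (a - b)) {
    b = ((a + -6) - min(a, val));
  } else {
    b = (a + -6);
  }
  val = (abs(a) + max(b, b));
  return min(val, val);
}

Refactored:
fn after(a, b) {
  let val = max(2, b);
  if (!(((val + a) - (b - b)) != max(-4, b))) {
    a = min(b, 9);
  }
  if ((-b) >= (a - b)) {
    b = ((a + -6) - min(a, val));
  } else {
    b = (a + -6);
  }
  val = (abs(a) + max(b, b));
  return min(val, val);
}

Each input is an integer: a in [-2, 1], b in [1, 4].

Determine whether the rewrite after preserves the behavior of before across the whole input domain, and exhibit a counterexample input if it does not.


The two versions differ — the changes include comparison usage differs; boolean connective usage differs.
One worked example (a=-2, b=1) — before: val=2, then (((val + a) - (b - b)) == max(-4, b)) is false, then ((-b) >= (a - b)) is true, then b=-6, then val=-4, then returns -4; after: val=2, then (!(((val + a) - (b - b)) != max(-4, b))) is false, then ((-b) >= (a - b)) is true, then b=-6, then val=-4, then returns -4; agreement on -4.
Across all 16 domain points the two functions coincide.
verdict: equivalent


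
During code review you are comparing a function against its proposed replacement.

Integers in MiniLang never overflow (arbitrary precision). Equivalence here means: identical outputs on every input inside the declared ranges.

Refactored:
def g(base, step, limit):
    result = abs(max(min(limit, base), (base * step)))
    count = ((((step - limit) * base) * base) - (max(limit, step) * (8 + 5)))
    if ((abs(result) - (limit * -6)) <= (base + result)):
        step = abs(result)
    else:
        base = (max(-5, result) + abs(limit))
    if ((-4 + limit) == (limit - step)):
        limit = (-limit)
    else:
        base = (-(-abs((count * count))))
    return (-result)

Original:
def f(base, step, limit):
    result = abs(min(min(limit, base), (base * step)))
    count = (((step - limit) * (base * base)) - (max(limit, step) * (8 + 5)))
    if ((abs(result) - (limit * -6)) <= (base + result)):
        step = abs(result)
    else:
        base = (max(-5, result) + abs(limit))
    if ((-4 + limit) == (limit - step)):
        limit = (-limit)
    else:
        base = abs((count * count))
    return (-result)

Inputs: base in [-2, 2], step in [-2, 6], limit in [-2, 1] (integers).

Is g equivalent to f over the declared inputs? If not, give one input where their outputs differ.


base=-2, step=-2, limit=-2 yields -2 from f but -4 from g.
verdict: not equivalent; witness: base=-2, step=-2, limit=-2


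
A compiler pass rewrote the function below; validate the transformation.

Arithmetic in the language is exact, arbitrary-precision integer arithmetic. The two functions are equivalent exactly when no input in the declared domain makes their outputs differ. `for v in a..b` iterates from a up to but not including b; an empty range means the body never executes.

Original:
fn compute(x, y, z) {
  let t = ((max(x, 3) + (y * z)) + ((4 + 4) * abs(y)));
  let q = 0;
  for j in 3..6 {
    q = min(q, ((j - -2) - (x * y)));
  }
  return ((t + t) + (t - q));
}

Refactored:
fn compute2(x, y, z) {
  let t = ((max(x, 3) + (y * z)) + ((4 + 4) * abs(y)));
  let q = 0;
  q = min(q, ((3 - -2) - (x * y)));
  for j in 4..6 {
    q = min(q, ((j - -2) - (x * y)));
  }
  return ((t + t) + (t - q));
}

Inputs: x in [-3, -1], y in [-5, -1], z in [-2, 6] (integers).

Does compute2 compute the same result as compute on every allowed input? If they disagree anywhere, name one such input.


Behavior is preserved: although arithmetic usage differs; and loop structure differs; and constant usage differs; and statement counts differ; and min/max/abs usage differs, the outputs never diverge.
Tracing x=-2, y=-4, z=1: compute: t = 31; q = 0; [j=3]; q = -3; [j=4]; q = -3; [j=5]; q = -3; return 96 | compute2: t = 31; q = 0; q = -3; [j=4]; q = -3; [j=5]; q = -3; return 96 — matching result 96.
An exhaustive pass over the 135 declared inputs shows identical outputs.
verdict: equivalent


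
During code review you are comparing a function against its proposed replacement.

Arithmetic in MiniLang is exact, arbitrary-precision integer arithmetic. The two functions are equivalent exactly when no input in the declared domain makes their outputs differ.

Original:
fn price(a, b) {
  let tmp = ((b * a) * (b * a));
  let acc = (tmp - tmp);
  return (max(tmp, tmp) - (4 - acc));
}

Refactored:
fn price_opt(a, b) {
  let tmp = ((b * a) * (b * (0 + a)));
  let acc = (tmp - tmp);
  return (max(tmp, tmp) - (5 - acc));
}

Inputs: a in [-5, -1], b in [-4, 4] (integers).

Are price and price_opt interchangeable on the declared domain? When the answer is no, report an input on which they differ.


These are not equivalent — on a=-5, b=-4 the outputs split (396 vs 395).
price: tmp=400, then acc=0, then returns 396
price_opt: tmp=400, then acc=0, then returns 395
verdict: not equivalent; witness: a=-5, b=-4


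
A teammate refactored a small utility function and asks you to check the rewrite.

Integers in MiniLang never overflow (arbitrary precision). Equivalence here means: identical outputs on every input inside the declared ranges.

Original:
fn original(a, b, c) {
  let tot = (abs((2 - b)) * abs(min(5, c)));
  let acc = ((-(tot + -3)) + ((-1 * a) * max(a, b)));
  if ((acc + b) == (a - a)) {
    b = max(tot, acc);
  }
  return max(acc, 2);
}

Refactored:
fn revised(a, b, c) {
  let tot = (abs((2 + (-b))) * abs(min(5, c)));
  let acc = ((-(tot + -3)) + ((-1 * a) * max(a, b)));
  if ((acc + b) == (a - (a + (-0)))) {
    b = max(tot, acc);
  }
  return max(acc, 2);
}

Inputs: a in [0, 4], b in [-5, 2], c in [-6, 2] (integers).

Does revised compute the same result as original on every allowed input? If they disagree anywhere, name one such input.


Changes here: constant usage differs; and arithmetic usage differs; the full 360-point sweep finds no disagreement.
verdict: equivalent


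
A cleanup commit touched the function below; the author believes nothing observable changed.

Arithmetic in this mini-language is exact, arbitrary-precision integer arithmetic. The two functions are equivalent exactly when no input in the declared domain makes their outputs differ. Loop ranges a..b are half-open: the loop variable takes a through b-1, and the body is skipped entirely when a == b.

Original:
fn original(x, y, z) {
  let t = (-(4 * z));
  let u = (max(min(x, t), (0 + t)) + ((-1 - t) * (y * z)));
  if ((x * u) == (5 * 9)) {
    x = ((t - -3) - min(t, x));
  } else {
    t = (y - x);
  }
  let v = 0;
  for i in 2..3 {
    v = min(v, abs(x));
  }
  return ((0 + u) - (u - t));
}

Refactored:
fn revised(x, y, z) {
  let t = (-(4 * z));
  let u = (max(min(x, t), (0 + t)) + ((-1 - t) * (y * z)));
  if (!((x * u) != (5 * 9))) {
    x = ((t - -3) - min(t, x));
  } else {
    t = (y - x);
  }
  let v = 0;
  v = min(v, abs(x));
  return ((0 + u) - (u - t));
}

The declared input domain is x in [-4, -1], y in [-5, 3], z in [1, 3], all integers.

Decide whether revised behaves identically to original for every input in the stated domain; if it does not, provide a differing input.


Reading the diff, among the changes: statement counts differ, and comparison usage differs, and local variable names differ, and loop structure differs, and boolean connective usage differs.
One worked example (x=-3, y=-5, z=2) — original: t becomes -8; next u becomes -78; next ((x * u) == (5 * 9)) evaluates to false; next t becomes -2; next v becomes 0; next at i=2:; next v becomes 0; next final value -2; revised: t becomes -8; next u becomes -78; next (!((x * u) != (5 * 9))) evaluates to false; next t becomes -2; next v becomes 0; next v becomes 0; next final value -2; agreement on -2.
Across all 108 domain points the two functions coincide.
verdict: equivalent


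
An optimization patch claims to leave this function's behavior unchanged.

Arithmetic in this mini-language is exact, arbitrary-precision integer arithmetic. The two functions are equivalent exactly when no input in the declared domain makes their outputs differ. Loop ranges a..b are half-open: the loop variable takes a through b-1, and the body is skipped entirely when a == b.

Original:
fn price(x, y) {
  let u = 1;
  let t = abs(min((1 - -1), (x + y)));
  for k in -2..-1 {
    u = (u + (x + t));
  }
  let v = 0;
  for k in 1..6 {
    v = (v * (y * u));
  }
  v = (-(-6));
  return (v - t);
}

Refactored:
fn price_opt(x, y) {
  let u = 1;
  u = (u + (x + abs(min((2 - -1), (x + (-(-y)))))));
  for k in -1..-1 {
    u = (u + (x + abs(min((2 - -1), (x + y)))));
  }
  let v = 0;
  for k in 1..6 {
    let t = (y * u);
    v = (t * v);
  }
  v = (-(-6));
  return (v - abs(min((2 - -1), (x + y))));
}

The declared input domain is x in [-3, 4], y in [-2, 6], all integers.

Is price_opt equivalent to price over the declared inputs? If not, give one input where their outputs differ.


x=-3, y=6 yields 4 from price but 3 from price_opt.
verdict: not equivalent; witness: x=-3, y=6


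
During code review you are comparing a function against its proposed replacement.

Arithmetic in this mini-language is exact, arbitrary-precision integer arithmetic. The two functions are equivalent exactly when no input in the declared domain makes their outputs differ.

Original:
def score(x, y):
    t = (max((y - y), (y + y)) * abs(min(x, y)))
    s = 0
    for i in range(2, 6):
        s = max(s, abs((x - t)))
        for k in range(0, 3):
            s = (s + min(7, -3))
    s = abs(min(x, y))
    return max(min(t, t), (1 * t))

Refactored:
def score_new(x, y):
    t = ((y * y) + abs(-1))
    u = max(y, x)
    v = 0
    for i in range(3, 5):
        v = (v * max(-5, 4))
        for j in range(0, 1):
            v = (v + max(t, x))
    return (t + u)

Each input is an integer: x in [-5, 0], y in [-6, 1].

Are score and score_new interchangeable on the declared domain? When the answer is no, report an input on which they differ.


Try x=-5, y=-6.
score: t becomes 0; next s becomes 0; next at i=2:; next s becomes 5; next at k=0:; next s becomes 2; next at k=1:; next s becomes -1; next at k=2:; next s becomes -4; next at i=3:; next s becomes 5; next at k=0:; next s becomes 2; next at k=1:; next s becomes -1; next at k=2:; next s becomes -4; next at i=4:; next s becomes 5; next at k=0:; next s becomes 2; next at k=1:; next s becomes -1; next at k=2:; next s becomes -4; next at i=5:; next s becomes 5; next at k=0:; next s becomes 2; next at k=1:; next s becomes -1; next at k=2:; next s becomes -4; next s becomes 6; next final value 0
score_new: t becomes 37; next u becomes -5; next v becomes 0; next at i=3:; next v becomes 0; next at j=0:; next v becomes 37; next at i=4:; next v becomes 148; next at j=0:; next v becomes 185; next final value 32
0 vs 32 — the two versions disagree here.
verdict: not equivalent; witness: x=-5, y=-6


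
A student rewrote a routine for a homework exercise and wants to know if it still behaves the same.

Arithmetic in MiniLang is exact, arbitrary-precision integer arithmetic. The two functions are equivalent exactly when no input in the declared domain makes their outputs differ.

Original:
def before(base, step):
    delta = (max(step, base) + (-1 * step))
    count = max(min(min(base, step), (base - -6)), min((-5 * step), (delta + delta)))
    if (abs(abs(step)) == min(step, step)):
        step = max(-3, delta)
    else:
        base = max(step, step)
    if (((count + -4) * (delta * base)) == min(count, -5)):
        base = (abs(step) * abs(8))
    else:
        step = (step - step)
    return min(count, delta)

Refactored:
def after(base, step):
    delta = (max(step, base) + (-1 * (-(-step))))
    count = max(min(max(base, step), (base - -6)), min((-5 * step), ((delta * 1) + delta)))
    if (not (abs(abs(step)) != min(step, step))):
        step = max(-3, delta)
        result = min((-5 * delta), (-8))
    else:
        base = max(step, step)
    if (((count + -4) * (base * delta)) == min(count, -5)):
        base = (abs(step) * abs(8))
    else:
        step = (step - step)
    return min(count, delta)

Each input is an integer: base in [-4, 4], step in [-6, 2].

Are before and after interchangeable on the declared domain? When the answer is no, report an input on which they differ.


At base=-4, step=1: before gives -4, after gives 0.
verdict: not equivalent; witness: base=-4, step=1


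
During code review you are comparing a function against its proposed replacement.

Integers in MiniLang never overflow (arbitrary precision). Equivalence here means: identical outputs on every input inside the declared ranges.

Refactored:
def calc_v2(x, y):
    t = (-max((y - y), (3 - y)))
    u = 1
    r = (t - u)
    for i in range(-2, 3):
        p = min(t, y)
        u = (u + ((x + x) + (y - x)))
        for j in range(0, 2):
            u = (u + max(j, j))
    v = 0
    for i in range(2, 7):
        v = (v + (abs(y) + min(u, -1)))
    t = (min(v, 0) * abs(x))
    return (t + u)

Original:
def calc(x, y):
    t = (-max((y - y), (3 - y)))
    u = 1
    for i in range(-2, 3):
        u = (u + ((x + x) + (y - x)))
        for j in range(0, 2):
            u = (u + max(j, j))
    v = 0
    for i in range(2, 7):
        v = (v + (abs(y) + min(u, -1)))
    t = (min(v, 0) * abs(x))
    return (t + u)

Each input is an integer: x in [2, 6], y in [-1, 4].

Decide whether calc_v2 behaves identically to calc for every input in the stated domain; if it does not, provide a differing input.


Side by side, the visible changes include: arithmetic usage differs; local variable names differ; min/max/abs usage differs; statement counts differ.
As a probe, take x=3, y=2: calc runs t := -1 | u := 1 | iter i=-2: | u := 6 | iter j=0: | u := 6 | iter j=1: | u := 7 | iter i=-1: | u := 12 | iter j=0: | u := 12 | iter j=1: | u := 13 | iter i=0: | u := 18 | iter j=0: | u := 18 | iter j=1: | u := 19 | iter i=1: | u := 24 | iter j=0: | u := 24 | iter j=1: | u := 25 | iter i=2: | u := 30 | iter j=0: | u := 30 | iter j=1: | u := 31 | v := 0 | iter i=2: | v := 1 | iter i=3: | v := 2 | iter i=4: | v := 3 | iter i=5: | v := 4 | iter i=6: | v := 5 | t := 0 | result 31; calc_v2 runs t := -1 | u := 1 | r := -2 | iter i=-2: | p := -1 | u := 6 | iter j=0: | u := 6 | iter j=1: | u := 7 | iter i=-1: | p := -1 | u := 12 | iter j=0: | u := 12 | iter j=1: | u := 13 | iter i=0: | p := -1 | u := 18 | iter j=0: | u := 18 | iter j=1: | u := 19 | iter i=1: | p := -1 | u := 24 | iter j=0: | u := 24 | iter j=1: | u := 25 | iter i=2: | p := -1 | u := 30 | iter j=0: | u := 30 | iter j=1: | u := 31 | v := 0 | iter i=2: | v := 1 | iter i=3: | v := 2 | iter i=4: | v := 3 | iter i=5: | v := 4 | iter i=6: | v := 5 | t := 0 | result 31; both end at 31.
Checked all 30 inputs in the declared domain: the outputs agree on every one.
verdict: equivalent


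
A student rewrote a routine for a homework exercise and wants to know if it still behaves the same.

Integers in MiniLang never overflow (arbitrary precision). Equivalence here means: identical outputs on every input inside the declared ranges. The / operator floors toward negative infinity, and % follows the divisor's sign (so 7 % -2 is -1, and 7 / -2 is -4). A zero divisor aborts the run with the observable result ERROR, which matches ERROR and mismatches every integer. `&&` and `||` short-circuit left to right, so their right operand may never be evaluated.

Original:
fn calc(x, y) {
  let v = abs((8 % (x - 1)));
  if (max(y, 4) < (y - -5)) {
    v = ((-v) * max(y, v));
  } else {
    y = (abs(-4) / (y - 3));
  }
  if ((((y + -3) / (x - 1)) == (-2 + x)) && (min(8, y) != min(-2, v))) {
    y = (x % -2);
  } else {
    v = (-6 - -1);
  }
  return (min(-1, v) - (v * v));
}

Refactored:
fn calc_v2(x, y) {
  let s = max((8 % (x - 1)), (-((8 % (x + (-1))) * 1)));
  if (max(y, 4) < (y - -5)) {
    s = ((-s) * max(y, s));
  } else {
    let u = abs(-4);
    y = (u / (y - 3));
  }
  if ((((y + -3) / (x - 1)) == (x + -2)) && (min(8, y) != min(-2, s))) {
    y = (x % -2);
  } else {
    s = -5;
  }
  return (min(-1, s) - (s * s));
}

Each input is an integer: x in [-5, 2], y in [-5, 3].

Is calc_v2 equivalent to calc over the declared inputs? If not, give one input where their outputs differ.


This is a faithful refactor — constant usage differs, plus min/max/abs usage differs, plus local variable names differ, plus statement counts differ, plus arithmetic usage differs, but the computed results match everywhere.
One worked example (x=-3, y=1) — calc: v becomes 0; next (max(y, 4) < (y - -5)) evaluates to true; next v becomes 0; next ((((y + -3) / (x - 1)) == (-2 + x)) && (min(8, y) != min(-2, v))) evaluates to false; next v becomes -5; next final value -30; calc_v2: s becomes 0; next (max(y, 4) < (y - -5)) evaluates to true; next s becomes 0; next ((((y + -3) / (x - 1)) == (x + -2)) && (min(8, y) != min(-2, s))) evaluates to false; next s becomes -5; next final value -30; agreement on -30.
Sweeping the whole domain (72 inputs) finds no disagreement.
verdict: equivalent


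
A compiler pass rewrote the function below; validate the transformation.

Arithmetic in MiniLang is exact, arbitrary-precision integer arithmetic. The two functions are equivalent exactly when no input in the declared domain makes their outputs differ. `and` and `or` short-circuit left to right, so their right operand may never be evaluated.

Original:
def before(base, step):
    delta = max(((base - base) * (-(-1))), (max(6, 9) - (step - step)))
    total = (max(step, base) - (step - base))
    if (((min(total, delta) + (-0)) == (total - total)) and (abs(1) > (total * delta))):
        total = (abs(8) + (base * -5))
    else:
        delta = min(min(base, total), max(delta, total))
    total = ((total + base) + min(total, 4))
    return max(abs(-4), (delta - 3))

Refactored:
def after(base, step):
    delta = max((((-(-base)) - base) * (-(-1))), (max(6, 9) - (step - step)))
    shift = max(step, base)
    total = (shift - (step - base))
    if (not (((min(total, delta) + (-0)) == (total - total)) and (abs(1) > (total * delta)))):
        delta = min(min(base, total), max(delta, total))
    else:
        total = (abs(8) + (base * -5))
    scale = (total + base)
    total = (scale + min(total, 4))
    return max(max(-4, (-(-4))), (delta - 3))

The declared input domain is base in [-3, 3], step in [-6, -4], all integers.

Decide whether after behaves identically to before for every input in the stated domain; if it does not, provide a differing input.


This is a faithful refactor — constant usage differs, plus boolean connective usage differs, plus local variable names differ, plus statement counts differ, plus min/max/abs usage differs, but the computed results match everywhere.
One worked example (base=-1, step=-5) — before: delta = 9; total = 3; (((min(total, delta) + (-0)) == (total - total)) and (abs(1) > (total * delta))) -> false; delta = -1; total = 5; return 4; after: delta = 9; shift = -1; total = 3; (not (((min(total, delta) + (-0)) == (total - total)) and (abs(1) > (total * delta)))) -> true; delta = -1; scale = 2; total = 5; return 4; agreement on 4.
An exhaustive pass over the 21 declared inputs shows identical outputs.
verdict: equivalent


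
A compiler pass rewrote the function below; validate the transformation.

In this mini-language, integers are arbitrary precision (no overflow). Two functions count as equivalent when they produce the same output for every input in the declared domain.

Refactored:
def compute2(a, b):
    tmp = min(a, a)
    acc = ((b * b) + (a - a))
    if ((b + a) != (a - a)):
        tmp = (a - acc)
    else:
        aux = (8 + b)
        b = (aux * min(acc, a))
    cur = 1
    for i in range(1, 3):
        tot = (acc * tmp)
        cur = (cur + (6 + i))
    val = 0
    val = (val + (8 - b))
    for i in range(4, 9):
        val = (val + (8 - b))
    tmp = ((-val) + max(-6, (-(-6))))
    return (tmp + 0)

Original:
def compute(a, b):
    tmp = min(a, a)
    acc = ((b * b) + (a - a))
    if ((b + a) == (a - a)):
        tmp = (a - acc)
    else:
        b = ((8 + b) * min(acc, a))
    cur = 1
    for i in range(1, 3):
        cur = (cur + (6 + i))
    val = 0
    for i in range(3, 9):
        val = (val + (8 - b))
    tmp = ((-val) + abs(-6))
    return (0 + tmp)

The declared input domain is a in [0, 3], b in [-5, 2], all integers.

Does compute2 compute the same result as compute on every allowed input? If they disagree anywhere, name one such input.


On input a=0, b=-5, compute returns -42 while compute2 returns -72.
verdict: not equivalent; witness: a=0, b=-5


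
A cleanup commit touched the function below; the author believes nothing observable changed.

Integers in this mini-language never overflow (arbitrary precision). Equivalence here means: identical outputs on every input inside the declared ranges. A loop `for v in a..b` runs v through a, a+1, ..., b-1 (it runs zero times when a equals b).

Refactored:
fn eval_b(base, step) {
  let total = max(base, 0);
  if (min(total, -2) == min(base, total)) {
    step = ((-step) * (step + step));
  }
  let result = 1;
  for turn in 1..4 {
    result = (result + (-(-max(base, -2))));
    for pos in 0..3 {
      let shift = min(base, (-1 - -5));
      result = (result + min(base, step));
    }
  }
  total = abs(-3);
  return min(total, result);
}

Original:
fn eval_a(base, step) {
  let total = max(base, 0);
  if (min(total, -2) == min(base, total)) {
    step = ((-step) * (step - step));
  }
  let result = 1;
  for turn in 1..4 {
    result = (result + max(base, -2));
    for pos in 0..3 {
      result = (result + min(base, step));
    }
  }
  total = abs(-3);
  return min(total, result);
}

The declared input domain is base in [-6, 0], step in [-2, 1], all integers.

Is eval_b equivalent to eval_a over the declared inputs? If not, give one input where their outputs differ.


The rewrite breaks on base=-2, step=-2, where the results are -23 and -77.
eval_a: total becomes 0; next (min(total, -2) == min(base, total)) evaluates to true; next step becomes 0; next result becomes 1; next at turn=1:; next result becomes -1; next at pos=0:; next result becomes -3; next at pos=1:; next result becomes -5; next at pos=2:; next result becomes -7; next at turn=2:; next result becomes -9; next at pos=0:; next result becomes -11; next at pos=1:; next result becomes -13; next at pos=2:; next result becomes -15; next at turn=3:; next result becomes -17; next at pos=0:; next result becomes -19; next at pos=1:; next result becomes -21; next at pos=2:; next result becomes -23; next total becomes 3; next final value -23
eval_b: total becomes 0; next (min(total, -2) == min(base, total)) evaluates to true; next step becomes -8; next result becomes 1; next at turn=1:; next result becomes -1; next at pos=0:; next shift becomes -2; next result becomes -9; next at pos=1:; next shift becomes -2; next result becomes -17; next at pos=2:; next shift becomes -2; next result becomes -25; next at turn=2:; next result becomes -27; next at pos=0:; next shift becomes -2; next result becomes -35; next at pos=1:; next shift becomes -2; next result becomes -43; next at pos=2:; next shift becomes -2; next result becomes -51; next at turn=3:; next result becomes -53; next at pos=0:; next shift becomes -2; next result becomes -61; next at pos=1:; next shift becomes -2; next result becomes -69; next at pos=2:; next shift becomes -2; next result becomes -77; next total becomes 3; next final value -77
verdict: not equivalent; witness: base=-2, step=-2


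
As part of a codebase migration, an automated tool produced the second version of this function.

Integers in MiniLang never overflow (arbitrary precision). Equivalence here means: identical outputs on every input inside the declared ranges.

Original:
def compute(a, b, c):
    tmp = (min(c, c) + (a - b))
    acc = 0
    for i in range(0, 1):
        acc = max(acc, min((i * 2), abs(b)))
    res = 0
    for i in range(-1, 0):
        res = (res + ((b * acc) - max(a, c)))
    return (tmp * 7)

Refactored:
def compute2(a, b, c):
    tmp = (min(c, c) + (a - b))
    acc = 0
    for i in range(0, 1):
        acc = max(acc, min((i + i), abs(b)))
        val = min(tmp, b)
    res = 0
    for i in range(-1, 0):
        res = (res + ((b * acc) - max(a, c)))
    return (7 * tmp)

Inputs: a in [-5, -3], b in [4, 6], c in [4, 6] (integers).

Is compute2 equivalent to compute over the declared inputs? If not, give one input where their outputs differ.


Differences: min/max/abs usage differs, plus arithmetic usage differs, plus constant usage differs, plus local variable names differ, plus statement counts differ — yet all 27 inputs agree.
verdict: equivalent


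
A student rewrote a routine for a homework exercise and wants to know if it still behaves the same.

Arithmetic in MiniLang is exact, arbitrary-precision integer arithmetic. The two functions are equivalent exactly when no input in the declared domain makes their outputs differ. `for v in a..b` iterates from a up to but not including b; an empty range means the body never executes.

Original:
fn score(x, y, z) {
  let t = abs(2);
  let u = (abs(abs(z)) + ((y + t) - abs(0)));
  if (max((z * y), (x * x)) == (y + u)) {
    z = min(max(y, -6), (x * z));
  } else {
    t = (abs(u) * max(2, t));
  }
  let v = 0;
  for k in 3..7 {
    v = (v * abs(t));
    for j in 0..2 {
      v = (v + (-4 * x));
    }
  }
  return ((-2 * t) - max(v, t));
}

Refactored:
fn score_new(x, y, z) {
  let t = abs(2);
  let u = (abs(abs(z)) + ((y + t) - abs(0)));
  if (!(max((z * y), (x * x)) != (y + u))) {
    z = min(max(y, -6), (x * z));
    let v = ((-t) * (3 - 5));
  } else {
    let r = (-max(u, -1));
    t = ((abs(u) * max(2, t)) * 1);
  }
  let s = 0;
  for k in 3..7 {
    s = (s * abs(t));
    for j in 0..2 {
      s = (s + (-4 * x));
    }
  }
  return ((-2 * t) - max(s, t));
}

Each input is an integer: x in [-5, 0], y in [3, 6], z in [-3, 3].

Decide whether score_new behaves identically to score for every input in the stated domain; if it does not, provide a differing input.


Although statement counts differ, constant usage differs, local variable names differ, boolean connective usage differs, min/max/abs usage differs, comparison usage differs, arithmetic usage differs, 168/168 inputs agree.
verdict: equivalent


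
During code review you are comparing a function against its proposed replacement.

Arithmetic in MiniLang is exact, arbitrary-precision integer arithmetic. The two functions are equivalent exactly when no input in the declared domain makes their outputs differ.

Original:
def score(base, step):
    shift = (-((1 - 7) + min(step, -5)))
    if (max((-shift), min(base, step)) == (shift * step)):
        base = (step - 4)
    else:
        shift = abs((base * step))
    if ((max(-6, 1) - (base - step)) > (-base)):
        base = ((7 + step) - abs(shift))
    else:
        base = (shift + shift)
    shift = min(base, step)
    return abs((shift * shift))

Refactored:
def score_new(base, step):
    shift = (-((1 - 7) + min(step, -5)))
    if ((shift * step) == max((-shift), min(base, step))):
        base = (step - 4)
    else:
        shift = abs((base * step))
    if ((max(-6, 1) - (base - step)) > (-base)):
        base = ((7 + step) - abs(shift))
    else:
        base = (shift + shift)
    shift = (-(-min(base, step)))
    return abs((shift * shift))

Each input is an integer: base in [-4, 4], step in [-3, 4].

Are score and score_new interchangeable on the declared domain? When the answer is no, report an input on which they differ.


Comparing the listings, the differences include: same computation, different form.
As a probe, take base=1, step=-2: score runs shift=11, then (max((-shift), min(base, step)) == (shift * step)) is false, then shift=2, then ((max(-6, 1) - (base - step)) > (-base)) is false, then base=4, then shift=-2, then returns 4; score_new runs shift=11, then ((shift * step) == max((-shift), min(base, step))) is false, then shift=2, then ((max(-6, 1) - (base - step)) > (-base)) is false, then base=4, then shift=-2, then returns 4; both end at 4.
Every one of the 72 inputs gives matching results.
verdict: equivalent


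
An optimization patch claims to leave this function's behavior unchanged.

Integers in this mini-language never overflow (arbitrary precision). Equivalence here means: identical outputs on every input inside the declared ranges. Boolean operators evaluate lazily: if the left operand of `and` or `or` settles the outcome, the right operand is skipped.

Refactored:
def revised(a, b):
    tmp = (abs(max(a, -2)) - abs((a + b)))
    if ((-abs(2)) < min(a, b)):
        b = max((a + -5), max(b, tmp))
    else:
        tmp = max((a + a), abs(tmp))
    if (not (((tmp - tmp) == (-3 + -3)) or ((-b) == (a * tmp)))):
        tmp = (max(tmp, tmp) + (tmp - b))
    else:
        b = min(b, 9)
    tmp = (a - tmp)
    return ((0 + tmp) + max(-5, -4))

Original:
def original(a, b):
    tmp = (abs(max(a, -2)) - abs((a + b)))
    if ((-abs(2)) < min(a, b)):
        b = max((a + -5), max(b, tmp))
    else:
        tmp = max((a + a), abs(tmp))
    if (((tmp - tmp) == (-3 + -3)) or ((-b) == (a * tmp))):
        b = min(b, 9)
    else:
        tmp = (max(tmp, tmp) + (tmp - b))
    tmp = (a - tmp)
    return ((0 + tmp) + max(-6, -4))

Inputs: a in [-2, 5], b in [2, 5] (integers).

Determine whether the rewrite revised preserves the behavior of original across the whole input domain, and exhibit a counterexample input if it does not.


The edit looks behavioral (`-6` became `-5`), but over these ranges it never changes the outcome.
Tracing a=0, b=4: original: tmp becomes -4; next ((-abs(2)) < min(a, b)) evaluates to true; next b becomes 4; next (((tmp - tmp) == (-3 + -3)) or ((-b) == (a * tmp))) evaluates to false; next tmp becomes -12; next tmp becomes 12; next final value 8 | revised: tmp becomes -4; next ((-abs(2)) < min(a, b)) evaluates to true; next b becomes 4; next (not (((tmp - tmp) == (-3 + -3)) or ((-b) == (a * tmp)))) evaluates to true; next tmp becomes -12; next tmp becomes 12; next final value 8 — matching result 8.
An exhaustive pass over the 32 declared inputs shows identical outputs.
verdict: equivalent


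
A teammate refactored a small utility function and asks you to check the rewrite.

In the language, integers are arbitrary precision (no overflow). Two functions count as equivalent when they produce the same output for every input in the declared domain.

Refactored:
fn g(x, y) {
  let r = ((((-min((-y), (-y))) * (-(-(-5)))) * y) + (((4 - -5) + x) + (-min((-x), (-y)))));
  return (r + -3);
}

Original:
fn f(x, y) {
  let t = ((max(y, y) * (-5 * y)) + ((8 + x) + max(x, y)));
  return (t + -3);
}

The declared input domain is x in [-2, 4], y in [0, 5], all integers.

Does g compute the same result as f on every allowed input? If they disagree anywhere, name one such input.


Input x=-2, y=0: 3 from f versus 4 from g.
verdict: not equivalent; witness: x=-2, y=0


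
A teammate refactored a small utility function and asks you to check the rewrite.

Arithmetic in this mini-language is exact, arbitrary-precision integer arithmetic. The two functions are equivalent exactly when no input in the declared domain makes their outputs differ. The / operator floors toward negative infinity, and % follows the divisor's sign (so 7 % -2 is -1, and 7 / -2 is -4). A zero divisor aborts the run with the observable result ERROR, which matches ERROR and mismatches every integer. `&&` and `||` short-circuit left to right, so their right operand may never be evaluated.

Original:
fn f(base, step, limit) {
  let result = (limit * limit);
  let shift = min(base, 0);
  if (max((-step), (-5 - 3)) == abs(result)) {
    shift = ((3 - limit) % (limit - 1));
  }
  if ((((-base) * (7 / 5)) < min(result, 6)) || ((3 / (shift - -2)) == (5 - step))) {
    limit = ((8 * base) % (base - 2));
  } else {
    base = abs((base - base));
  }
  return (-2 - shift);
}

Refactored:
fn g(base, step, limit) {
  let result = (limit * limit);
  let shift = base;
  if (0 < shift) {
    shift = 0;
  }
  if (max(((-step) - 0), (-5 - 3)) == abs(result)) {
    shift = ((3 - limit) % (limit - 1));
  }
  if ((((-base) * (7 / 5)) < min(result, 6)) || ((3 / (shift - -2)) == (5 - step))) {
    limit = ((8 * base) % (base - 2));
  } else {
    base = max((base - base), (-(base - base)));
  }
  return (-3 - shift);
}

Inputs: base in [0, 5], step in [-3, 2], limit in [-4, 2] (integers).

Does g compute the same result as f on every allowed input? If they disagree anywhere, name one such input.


The rewrite breaks on base=0, step=-3, limit=-4, where the results are -2 and -3.
f: result := 16 | shift := 0 | (max((-step), (-5 - 3)) == abs(result)): false | ((((-base) * (7 / 5)) < min(result, 6)) || ((3 / (shift - -2)) == (5 - step))): true | limit := 0 | result -2
g: result := 16 | shift := 0 | (0 < shift): false | (max(((-step) - 0), (-5 - 3)) == abs(result)): false | ((((-base) * (7 / 5)) < min(result, 6)) || ((3 / (shift - -2)) == (5 - step))): true | limit := 0 | result -3
verdict: not equivalent; witness: base=0, step=-3, limit=-4


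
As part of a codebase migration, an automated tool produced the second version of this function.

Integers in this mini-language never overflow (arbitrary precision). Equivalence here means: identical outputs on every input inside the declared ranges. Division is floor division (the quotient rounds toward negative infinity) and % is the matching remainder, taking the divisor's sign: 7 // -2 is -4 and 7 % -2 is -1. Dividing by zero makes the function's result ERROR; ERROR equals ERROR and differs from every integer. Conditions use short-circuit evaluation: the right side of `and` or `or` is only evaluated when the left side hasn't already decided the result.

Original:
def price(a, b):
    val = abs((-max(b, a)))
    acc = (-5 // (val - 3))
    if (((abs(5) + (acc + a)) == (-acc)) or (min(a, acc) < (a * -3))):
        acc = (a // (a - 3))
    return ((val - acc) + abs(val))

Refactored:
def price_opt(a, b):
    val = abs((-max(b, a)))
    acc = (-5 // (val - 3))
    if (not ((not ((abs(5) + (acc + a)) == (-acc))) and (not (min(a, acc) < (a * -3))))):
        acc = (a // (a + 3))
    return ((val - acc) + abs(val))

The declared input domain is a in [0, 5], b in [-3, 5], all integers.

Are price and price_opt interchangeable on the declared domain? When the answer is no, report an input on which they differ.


Evaluate both at a=1, b=4.
price: val := 4 | acc := -5 | (((abs(5) + (acc + a)) == (-acc)) or (min(a, acc) < (a * -3))): true | acc := -1 | result 9
price_opt: val := 4 | acc := -5 | (not ((not ((abs(5) + (acc + a)) == (-acc))) and (not (min(a, acc) < (a * -3))))): true | acc := 0 | result 8
9 and 8 differ, so these are not the same function on this domain.
verdict: not equivalent; witness: a=1, b=4


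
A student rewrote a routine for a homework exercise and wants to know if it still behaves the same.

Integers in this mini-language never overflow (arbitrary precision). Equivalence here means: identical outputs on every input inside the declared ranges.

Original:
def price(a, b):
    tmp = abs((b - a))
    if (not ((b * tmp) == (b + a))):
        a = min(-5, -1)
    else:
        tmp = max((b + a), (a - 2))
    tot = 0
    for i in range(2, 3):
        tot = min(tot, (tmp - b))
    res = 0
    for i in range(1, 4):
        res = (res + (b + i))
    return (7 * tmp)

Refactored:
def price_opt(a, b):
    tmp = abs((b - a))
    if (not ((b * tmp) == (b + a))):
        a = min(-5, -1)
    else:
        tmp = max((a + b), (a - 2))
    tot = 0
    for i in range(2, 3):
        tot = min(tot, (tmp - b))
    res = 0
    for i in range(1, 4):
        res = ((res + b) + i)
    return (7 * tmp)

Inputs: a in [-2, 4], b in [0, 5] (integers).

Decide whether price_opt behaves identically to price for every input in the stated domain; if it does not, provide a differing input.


Equivalent — the differences include same computation, different form, yet no declared input distinguishes the two.
Tracing a=2, b=1: price: tmp := 1 | (not ((b * tmp) == (b + a))): true | a := -5 | tot := 0 | iter i=2: | tot := 0 | res := 0 | iter i=1: | res := 2 | iter i=2: | res := 5 | iter i=3: | res := 9 | result 7 | price_opt: tmp := 1 | (not ((b * tmp) == (b + a))): true | a := -5 | tot := 0 | iter i=2: | tot := 0 | res := 0 | iter i=1: | res := 2 | iter i=2: | res := 5 | iter i=3: | res := 9 | result 7 — matching result 7.
Checked all 42 inputs in the declared domain: the outputs agree on every one.
verdict: equivalent
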